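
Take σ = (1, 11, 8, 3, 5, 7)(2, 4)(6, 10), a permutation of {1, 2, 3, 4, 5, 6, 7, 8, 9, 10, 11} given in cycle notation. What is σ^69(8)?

7

8 lies in the 6-cycle (1, 11, 8, 3, 5, 7).
Powers repeat with period 6 on this cycle, and 69 mod 6 = 3, so σ^69(8) = σ^3(8).
Advancing 3 steps from 8: 8 → 3 → 5 → 7.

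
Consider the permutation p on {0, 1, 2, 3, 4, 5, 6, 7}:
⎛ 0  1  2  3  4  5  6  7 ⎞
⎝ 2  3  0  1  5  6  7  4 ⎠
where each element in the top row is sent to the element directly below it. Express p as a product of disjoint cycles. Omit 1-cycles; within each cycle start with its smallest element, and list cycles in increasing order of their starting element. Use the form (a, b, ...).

Iterating p from 0 gives 0 → 2 → 0; that is the 2-cycle (0, 2).
Repeating from the next unused element and collecting all non-trivial cycles gives (0, 2)(1, 3)(4, 5, 6, 7).

(0, 2)(1, 3)(4, 5, 6, 7)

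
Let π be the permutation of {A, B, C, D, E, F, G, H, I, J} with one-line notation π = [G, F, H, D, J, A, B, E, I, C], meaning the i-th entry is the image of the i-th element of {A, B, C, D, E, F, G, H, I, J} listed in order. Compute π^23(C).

Tracing C → H → … returns to C after 4 steps, so C lies in a 4-cycle (C H E J).
Since the cycle has length 4, π^23 acts on it the same as π^3 (23 mod 4 = 3).
Advancing 3 steps from C: C → H → E → J.

J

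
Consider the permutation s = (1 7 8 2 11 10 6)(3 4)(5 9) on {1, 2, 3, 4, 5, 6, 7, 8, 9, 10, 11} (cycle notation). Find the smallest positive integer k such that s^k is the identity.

14

The cycle type of s is (7, 2, 2).
Since disjoint cycles commute, ord(s) = lcm(7, 2, 2) = 14.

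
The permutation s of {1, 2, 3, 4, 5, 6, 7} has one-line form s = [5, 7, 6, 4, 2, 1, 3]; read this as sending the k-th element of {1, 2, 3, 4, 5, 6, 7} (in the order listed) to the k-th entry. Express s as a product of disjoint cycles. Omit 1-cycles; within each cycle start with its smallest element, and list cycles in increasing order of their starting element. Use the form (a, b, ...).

Start at 1 and follow images: 1 → 5 → 2 → 7 → 3 → 6 → 1, giving the cycle (1, 5, 2, 7, 3, 6).
Repeating from the next unused element and collecting all non-trivial cycles gives (1, 5, 2, 7, 3, 6).

(1, 5, 2, 7, 3, 6)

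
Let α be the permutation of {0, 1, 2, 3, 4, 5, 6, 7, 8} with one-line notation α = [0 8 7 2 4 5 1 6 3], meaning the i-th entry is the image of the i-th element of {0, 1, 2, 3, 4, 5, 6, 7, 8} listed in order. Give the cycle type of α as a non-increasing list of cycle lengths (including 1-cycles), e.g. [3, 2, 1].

The disjoint cycles are (0)(1, 8, 3, 2, 7, 6)(4)(5), with lengths 6, 1, 1, 1 in non-increasing order.

[6, 1, 1, 1]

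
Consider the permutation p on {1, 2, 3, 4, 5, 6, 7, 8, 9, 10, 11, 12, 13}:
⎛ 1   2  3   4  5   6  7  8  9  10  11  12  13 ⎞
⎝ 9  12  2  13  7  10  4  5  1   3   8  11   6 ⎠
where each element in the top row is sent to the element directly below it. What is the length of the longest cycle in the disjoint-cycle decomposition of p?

11

Decomposing into disjoint cycles gives (1, 9)(2, 12, 11, 8, 5, 7, 4, 13, 6, 10, 3); the longest has length 11.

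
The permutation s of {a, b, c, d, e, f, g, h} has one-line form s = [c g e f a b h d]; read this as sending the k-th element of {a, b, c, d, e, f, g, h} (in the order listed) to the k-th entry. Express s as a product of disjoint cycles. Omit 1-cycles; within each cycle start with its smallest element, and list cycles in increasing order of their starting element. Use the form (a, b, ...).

Start at a and follow images: a → c → e → a, giving the cycle (a, c, e).
Repeating from the next unused element and collecting all non-trivial cycles gives (a, c, e)(b, g, h, d, f).

(a, c, e)(b, g, h, d, f)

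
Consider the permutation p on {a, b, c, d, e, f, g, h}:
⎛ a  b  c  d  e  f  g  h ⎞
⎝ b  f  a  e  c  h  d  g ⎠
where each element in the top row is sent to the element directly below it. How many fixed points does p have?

0

No element satisfies p(x) = x, so there are 0 fixed points.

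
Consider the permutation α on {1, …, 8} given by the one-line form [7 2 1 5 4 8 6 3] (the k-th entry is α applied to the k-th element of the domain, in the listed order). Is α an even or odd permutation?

odd

In disjoint-cycle form the cycle lengths are 5, 2, 1.
A cycle of length ℓ contributes ℓ−1 transpositions, so α is a product of 4 + 1 = 5 transpositions — odd.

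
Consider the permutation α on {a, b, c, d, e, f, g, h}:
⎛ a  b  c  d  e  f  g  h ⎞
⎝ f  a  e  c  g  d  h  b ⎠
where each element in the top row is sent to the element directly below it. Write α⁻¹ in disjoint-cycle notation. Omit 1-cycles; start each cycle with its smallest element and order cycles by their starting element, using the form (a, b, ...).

First write α in disjoint cycles: (a, f, d, c, e, g, h, b).
The inverse reverses every cycle; in canonical form, α⁻¹ = (a, b, h, g, e, c, d, f).

(a, b, h, g, e, c, d, f)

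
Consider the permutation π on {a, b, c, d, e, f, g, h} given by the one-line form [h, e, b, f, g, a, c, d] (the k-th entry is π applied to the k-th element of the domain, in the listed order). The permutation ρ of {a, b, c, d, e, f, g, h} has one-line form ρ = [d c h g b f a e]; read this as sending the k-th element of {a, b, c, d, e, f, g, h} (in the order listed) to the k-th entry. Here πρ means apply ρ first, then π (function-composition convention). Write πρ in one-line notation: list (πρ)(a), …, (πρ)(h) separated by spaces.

f b d c e a h g

(πρ)(x) = π(ρ(x)). Computing each image: π(ρ(a)) = π(d) = f, π(ρ(b)) = π(c) = b, π(ρ(c)) = π(h) = d, π(ρ(d)) = π(g) = c, π(ρ(e)) = π(b) = e, π(ρ(f)) = π(f) = a, π(ρ(g)) = π(a) = h, π(ρ(h)) = π(e) = g.
Hence πρ = [f b d c e a h g].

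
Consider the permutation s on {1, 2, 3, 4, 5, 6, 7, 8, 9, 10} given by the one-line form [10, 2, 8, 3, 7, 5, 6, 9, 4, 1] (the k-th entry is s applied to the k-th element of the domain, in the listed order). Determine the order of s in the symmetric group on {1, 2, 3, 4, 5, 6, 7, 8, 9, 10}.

12

The disjoint-cycle form of s has cycle lengths 4, 3, 2, 1.
The order is lcm(4, 3, 2) = 12.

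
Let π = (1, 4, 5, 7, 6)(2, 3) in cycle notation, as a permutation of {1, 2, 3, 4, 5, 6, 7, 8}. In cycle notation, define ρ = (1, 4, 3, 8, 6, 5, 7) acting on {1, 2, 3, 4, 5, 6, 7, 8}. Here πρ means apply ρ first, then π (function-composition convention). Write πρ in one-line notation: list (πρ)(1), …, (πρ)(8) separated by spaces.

For each element, apply ρ then π: 1 → 4 → 5; 2 → 2 → 3; 3 → 8 → 8; 4 → 3 → 2; 5 → 7 → 6; 6 → 5 → 7; 7 → 1 → 4; 8 → 6 → 1.
Collecting the images, πρ = [5 3 8 2 6 7 4 1].

5 3 8 2 6 7 4 1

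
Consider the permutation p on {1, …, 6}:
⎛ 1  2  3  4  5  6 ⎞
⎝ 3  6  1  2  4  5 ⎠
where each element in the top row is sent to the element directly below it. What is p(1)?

The entry below 1 in the array is 3, so p(1) = 3.

3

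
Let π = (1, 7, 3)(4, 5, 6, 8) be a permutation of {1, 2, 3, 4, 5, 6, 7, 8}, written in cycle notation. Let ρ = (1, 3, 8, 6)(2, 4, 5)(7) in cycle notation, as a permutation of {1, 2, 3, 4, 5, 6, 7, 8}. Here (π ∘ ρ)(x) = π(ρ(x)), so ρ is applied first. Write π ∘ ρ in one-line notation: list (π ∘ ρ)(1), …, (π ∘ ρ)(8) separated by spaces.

For each element, apply ρ then π: 1 → 3 → 1; 2 → 4 → 5; 3 → 8 → 4; 4 → 5 → 6; 5 → 2 → 2; 6 → 1 → 7; 7 → 7 → 3; 8 → 6 → 8.
So π ∘ ρ in one-line form is 1 5 4 6 2 7 3 8.

1 5 4 6 2 7 3 8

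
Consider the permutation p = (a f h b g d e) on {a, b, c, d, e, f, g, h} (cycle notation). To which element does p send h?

b

Within (a f h b g d e), h ↦ b.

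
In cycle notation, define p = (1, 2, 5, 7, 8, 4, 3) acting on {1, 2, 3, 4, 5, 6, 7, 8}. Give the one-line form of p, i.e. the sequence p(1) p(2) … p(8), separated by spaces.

Each element maps to the next entry in its cycle (wrapping to the front): 1↦2, 2↦5, 3↦1, 4↦3, 5↦7, 6↦6, 7↦8, 8↦4.
So the one-line form is 2 5 1 3 7 6 8 4.

2 5 1 3 7 6 8 4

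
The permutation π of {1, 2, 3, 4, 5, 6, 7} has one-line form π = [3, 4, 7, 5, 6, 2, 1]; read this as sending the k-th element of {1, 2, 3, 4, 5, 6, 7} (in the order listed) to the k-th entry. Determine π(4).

5

4 is element number 4 of the domain, and entry number 4 of the one-line form is 5, so π(4) = 5.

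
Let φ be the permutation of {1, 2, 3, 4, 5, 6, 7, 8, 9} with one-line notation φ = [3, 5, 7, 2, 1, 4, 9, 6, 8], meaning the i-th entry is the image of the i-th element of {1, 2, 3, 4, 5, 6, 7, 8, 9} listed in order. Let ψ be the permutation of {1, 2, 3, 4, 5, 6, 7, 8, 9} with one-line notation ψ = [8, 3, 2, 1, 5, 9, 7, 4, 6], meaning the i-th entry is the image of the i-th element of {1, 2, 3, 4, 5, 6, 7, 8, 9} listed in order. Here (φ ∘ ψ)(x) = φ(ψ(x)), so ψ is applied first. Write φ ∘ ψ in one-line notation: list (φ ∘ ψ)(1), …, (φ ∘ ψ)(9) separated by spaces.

6 7 5 3 1 8 9 2 4

(φ ∘ ψ)(x) = φ(ψ(x)). Computing each image: φ(ψ(1)) = φ(8) = 6, φ(ψ(2)) = φ(3) = 7, φ(ψ(3)) = φ(2) = 5, φ(ψ(4)) = φ(1) = 3, φ(ψ(5)) = φ(5) = 1, φ(ψ(6)) = φ(9) = 8, φ(ψ(7)) = φ(7) = 9, φ(ψ(8)) = φ(4) = 2, φ(ψ(9)) = φ(6) = 4.
Hence φ ∘ ψ = [6 7 5 3 1 8 9 2 4].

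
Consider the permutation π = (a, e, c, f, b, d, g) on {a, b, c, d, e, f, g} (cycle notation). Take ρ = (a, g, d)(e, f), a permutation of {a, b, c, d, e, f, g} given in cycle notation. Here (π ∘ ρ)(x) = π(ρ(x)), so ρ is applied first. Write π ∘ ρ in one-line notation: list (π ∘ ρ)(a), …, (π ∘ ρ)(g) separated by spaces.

a d f e b c g

(π ∘ ρ)(x) = π(ρ(x)). Computing each image: π(ρ(a)) = π(g) = a, π(ρ(b)) = π(b) = d, π(ρ(c)) = π(c) = f, π(ρ(d)) = π(a) = e, π(ρ(e)) = π(f) = b, π(ρ(f)) = π(e) = c, π(ρ(g)) = π(d) = g.
Hence π ∘ ρ = [a d f e b c g].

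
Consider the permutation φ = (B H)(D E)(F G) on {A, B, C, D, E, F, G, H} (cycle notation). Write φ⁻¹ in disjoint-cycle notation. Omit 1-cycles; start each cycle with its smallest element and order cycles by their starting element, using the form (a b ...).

Inverting a permutation written in cycle notation just reverses the order within every cycle.
After reversing and putting each cycle's least element first, φ⁻¹ = (B H)(D E)(F G).

(B H)(D E)(F G)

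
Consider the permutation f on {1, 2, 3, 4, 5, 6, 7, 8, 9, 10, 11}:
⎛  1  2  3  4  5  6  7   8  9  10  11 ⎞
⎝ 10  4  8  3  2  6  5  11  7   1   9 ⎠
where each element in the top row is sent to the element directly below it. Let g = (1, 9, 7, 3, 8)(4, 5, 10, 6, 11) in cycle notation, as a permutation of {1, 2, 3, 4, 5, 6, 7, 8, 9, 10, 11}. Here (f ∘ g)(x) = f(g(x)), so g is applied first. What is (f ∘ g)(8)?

g(8) = 1, then f(1) = 10; composing gives (f ∘ g)(8) = 10.

10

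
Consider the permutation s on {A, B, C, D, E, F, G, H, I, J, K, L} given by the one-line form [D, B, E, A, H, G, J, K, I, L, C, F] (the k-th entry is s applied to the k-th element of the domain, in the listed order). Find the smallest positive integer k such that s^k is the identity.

Writing s as disjoint cycles, the cycle lengths are 4, 4, 2, 1, 1.
The order of s is the least common multiple of its cycle lengths: lcm(4, 4, 2) = 4.

4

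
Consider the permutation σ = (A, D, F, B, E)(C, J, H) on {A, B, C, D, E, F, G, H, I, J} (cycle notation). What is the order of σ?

15

The cycle type of σ is (5, 3, 1, 1).
The order of σ is the least common multiple of its cycle lengths: lcm(5, 3) = 15.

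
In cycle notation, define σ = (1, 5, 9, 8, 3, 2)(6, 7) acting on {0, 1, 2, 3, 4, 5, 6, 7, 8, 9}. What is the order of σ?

6

The disjoint cycles have lengths 6, 2, 1, 1.
The order is lcm(6, 2) = 6.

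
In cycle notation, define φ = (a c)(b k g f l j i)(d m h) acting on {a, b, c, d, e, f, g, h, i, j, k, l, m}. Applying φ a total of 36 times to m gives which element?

m

m lies in the 3-cycle (d m h).
On a 3-cycle, φ^3 is the identity, so φ^36 = φ^0 there (36 ≡ 0 mod 3).
So φ^36(m) = m.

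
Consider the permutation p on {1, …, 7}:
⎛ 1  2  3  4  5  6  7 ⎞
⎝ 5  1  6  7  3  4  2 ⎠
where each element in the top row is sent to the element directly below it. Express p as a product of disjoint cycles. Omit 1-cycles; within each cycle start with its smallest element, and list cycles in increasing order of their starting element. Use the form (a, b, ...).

(1, 5, 3, 6, 4, 7, 2)

From 1: 1 → 5 → 3 → 6 → 4 → 7 → 2 → 1, closing the cycle (1, 5, 3, 6, 4, 7, 2).
Continuing from each remaining unvisited element yields (1, 5, 3, 6, 4, 7, 2).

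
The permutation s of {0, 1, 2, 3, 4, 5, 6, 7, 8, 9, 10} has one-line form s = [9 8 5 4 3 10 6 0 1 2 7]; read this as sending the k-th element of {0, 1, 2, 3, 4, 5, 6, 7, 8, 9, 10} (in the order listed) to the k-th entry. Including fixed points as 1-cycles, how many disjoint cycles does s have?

The cycle decomposition is (0, 9, 2, 5, 10, 7)(1, 8)(3, 4)(6), which has 4 cycles (counting 1-cycles).

4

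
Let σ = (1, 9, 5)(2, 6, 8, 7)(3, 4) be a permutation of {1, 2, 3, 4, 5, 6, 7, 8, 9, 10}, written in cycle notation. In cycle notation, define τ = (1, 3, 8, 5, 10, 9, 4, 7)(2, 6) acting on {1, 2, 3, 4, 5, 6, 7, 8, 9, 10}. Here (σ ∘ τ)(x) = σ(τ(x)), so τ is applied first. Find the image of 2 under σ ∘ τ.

First apply τ: τ(2) = 6, then σ(6) = 8. Thus (σ ∘ τ)(2) = 8.

8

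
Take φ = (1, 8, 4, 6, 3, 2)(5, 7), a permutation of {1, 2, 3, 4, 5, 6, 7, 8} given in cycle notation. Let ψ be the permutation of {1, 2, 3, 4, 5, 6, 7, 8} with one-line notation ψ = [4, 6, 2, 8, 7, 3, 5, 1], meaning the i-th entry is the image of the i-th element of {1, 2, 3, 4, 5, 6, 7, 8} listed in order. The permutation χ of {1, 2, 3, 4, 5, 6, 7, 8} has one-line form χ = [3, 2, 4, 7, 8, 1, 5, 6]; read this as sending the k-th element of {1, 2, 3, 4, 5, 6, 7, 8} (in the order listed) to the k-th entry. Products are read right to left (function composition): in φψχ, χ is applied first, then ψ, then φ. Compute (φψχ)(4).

Apply the permutations in order: χ(4) = 7, then ψ(7) = 5, then φ(5) = 7. So (φψχ)(4) = 7.

7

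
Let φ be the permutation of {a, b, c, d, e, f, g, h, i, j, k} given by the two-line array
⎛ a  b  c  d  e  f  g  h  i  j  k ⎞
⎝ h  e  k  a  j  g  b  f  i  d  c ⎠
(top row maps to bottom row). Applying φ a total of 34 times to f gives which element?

b

Tracing f → g → … returns to f after 8 steps, so f lies in an 8-cycle (a, h, f, g, b, e, j, d).
On an 8-cycle, φ^8 is the identity, so φ^34 = φ^2 there (34 ≡ 2 mod 8).
Stepping 2 places around the cycle: f → g → b.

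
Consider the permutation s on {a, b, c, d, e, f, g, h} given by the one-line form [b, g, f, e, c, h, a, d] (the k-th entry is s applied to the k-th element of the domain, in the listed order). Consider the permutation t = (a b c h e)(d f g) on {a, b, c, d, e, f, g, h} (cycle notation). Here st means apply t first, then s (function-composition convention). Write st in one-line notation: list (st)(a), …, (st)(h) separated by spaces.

g f d h b a e c

Chase each element through t then s: a → b → g; b → c → f; c → h → d; d → f → h; e → a → b; f → g → a; g → d → e; h → e → c.
Collecting the images, st = [g f d h b a e c].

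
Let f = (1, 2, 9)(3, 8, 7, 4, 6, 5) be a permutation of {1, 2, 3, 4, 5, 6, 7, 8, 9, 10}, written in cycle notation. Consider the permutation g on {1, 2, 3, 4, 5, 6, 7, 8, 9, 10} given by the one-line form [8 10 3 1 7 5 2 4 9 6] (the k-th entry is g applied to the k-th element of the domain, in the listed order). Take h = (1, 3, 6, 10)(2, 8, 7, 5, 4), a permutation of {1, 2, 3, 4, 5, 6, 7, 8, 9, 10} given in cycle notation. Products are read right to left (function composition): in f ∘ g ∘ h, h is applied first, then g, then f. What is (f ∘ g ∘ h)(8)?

9

Chase 8: h(8) = 7; g(7) = 2; f(2) = 9. Hence (f ∘ g ∘ h)(8) = 9.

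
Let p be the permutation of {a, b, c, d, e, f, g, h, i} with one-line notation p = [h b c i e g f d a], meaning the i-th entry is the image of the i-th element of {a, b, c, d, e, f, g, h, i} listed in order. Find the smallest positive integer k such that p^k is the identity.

4

Decomposing into disjoint cycles gives cycle lengths 4, 2, 1, 1, 1.
The order is lcm(4, 2) = 4.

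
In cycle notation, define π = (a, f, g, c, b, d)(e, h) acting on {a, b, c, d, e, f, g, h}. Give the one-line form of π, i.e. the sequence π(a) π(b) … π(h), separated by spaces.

f d b a h g c e

Each element maps to the next entry in its cycle (wrapping to the front): a↦f, b↦d, c↦b, d↦a, e↦h, f↦g, g↦c, h↦e.
So the one-line form is f d b a h g c e.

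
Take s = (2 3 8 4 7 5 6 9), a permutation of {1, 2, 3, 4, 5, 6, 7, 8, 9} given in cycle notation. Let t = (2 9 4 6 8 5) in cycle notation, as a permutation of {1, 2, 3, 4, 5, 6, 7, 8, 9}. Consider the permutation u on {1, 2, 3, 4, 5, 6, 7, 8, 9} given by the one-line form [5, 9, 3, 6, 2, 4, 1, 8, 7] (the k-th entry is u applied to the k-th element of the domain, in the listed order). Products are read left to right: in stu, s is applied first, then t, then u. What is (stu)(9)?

Chase 9: s(9) = 2; t(2) = 9; u(9) = 7. Hence (stu)(9) = 7.

7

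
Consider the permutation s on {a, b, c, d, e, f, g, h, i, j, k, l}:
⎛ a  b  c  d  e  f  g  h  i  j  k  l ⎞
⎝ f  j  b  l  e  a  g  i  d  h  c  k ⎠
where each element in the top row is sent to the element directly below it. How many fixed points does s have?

The fixed points (elements with s(x) = x) are {e, g}, so there are 2.

2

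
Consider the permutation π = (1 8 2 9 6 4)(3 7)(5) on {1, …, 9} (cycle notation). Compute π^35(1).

4

1 lies in the 6-cycle (1 8 2 9 6 4).
On a 6-cycle, π^6 is the identity, so π^35 = π^5 there (35 ≡ 5 mod 6).
Advancing 5 steps from 1: 1 → 8 → 2 → 9 → 6 → 4.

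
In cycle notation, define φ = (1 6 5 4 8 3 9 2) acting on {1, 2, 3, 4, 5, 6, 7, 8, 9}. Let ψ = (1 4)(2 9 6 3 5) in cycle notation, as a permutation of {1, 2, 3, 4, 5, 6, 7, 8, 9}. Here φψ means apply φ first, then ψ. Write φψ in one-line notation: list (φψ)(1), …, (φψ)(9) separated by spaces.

For each element, apply φ then ψ: 1 → 6 → 3; 2 → 1 → 4; 3 → 9 → 6; 4 → 8 → 8; 5 → 4 → 1; 6 → 5 → 2; 7 → 7 → 7; 8 → 3 → 5; 9 → 2 → 9.
Collecting the images, φψ = [3 4 6 8 1 2 7 5 9].

3 4 6 8 1 2 7 5 9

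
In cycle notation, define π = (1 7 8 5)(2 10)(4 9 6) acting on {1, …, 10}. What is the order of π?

12

The cycle type of π is (4, 3, 2, 1).
Since disjoint cycles commute, ord(π) = lcm(4, 3, 2) = 12.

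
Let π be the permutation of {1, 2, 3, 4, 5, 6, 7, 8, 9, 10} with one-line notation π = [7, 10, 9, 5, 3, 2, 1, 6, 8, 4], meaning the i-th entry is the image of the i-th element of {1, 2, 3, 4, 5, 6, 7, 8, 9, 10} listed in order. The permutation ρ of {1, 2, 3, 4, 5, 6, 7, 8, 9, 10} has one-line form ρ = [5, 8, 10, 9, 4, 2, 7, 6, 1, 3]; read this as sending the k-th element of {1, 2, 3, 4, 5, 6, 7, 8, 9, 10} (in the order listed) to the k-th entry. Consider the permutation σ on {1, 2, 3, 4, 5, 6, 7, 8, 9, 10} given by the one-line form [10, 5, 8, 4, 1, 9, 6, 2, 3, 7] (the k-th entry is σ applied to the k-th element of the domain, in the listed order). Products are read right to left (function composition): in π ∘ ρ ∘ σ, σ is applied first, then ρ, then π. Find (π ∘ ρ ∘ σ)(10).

1

(π ∘ ρ ∘ σ)(10) = π(ρ(σ(10))). σ(10) = 7, then ρ(7) = 7, then π(7) = 1, so the result is 1.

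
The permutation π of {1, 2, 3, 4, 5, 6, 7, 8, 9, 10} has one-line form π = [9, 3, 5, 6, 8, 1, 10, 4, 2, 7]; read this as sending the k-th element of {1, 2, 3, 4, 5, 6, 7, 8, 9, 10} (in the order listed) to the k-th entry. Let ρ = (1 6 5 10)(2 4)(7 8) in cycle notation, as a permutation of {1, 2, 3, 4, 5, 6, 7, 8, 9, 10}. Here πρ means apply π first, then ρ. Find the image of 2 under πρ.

3

π(2) = 3, then ρ(3) = 3; composing gives (πρ)(2) = 3.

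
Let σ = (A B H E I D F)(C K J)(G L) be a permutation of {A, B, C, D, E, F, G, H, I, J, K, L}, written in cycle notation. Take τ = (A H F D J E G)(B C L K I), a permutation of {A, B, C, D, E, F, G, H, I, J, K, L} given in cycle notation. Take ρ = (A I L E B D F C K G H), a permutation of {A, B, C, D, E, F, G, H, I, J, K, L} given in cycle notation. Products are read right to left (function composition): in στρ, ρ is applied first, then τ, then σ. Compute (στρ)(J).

I

Apply the permutations in order: ρ(J) = J, then τ(J) = E, then σ(E) = I. So (στρ)(J) = I.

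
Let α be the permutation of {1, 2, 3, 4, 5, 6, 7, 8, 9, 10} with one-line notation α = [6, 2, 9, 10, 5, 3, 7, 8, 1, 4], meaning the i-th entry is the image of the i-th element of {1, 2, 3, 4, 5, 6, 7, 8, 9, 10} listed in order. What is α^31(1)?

Tracing 1 → 6 → … returns to 1 after 4 steps, so 1 lies in a 4-cycle (1 6 3 9).
Since the cycle has length 4, α^31 acts on it the same as α^3 (31 mod 4 = 3).
Stepping 3 places around the cycle: 1 → 6 → 3 → 9.

9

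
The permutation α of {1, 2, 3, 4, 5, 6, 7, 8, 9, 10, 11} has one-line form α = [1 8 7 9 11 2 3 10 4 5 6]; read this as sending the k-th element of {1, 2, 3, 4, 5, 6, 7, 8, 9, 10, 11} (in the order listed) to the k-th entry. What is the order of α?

Decomposing into disjoint cycles gives cycle lengths 6, 2, 2, 1.
Since disjoint cycles commute, ord(α) = lcm(6, 2, 2) = 6.

6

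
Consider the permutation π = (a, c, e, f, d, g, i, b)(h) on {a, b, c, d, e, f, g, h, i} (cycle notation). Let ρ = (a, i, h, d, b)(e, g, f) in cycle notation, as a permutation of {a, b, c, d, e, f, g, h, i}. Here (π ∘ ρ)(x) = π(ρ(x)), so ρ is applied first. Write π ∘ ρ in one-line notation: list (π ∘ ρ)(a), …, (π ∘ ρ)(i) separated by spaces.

For each element, apply ρ then π: a → i → b; b → a → c; c → c → e; d → b → a; e → g → i; f → e → f; g → f → d; h → d → g; i → h → h.
Collecting the images, π ∘ ρ = [b c e a i f d g h].

b c e a i f d g h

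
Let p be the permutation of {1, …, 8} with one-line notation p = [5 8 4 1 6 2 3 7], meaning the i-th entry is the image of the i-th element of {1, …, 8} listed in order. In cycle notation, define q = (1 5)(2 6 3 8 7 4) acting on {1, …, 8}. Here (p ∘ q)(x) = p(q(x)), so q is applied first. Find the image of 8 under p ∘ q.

3

(p ∘ q)(8) = p(q(8)). q(8) = 7, then p(7) = 3. So (p ∘ q)(8) = 3.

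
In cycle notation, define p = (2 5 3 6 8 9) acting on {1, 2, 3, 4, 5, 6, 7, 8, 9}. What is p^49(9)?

2

9 lies in the 6-cycle (2 5 3 6 8 9).
Powers repeat with period 6 on this cycle, and 49 mod 6 = 1, so p^49(9) = p^1(9).
Stepping 1 place around the cycle: 9 → 2.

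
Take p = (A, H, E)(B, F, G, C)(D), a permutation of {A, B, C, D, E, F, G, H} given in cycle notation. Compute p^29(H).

A

H lies in the 3-cycle (A, H, E).
Powers repeat with period 3 on this cycle, and 29 mod 3 = 2, so p^29(H) = p^2(H).
Advancing 2 steps from H: H → E → A.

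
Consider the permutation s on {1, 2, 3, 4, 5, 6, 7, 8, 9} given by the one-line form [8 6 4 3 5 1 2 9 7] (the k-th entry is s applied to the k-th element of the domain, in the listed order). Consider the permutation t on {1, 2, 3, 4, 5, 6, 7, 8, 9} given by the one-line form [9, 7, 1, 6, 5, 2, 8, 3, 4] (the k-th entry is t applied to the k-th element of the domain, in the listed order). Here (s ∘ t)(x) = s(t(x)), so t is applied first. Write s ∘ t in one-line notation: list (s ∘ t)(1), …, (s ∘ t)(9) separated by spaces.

(s ∘ t)(x) = s(t(x)). Computing each image: s(t(1)) = s(9) = 7, s(t(2)) = s(7) = 2, s(t(3)) = s(1) = 8, s(t(4)) = s(6) = 1, s(t(5)) = s(5) = 5, s(t(6)) = s(2) = 6, s(t(7)) = s(8) = 9, s(t(8)) = s(3) = 4, s(t(9)) = s(4) = 3.
Hence s ∘ t = [7 2 8 1 5 6 9 4 3].

7 2 8 1 5 6 9 4 3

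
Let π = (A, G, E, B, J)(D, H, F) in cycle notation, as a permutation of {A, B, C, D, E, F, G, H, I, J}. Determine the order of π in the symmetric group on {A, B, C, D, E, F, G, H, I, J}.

15

The cycle type of π is (5, 3, 1, 1).
Since disjoint cycles commute, ord(π) = lcm(5, 3) = 15.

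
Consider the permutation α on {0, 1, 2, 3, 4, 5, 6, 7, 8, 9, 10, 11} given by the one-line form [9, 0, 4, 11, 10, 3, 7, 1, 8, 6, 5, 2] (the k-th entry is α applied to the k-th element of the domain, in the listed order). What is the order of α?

30

Writing α as disjoint cycles, the cycle lengths are 6, 5, 1.
Since disjoint cycles commute, ord(α) = lcm(6, 5) = 30.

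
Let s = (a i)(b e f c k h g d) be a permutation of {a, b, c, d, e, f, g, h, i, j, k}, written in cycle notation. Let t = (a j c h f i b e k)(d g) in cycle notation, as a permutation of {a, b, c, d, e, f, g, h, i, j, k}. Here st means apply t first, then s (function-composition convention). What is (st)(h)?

c

(st)(h) = s(t(h)). t(h) = f, then s(f) = c. So (st)(h) = c.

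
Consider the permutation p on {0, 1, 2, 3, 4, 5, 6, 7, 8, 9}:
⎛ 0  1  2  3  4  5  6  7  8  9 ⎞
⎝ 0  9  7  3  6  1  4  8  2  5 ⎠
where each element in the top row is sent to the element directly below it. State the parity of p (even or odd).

odd

In disjoint-cycle form the cycle lengths are 3, 3, 2, 1, 1.
A cycle is odd iff its length is even; p has 1 even-length cycle, so sgn(p) = (−1)^1 and p is odd.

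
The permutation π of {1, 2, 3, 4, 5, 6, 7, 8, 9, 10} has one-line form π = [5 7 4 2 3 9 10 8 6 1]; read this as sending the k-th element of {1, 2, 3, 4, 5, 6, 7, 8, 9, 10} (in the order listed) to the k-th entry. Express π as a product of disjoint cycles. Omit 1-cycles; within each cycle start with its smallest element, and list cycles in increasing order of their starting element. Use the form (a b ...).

Start at 1 and follow images: 1 → 5 → 3 → 4 → 2 → 7 → 10 → 1, giving the cycle (1 5 3 4 2 7 10).
Repeating from the next unused element and collecting all non-trivial cycles gives (1 5 3 4 2 7 10)(6 9).

(1 5 3 4 2 7 10)(6 9)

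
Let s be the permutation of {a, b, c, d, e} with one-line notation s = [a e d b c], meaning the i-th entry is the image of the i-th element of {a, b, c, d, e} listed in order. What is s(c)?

d

c is element number 3 of the domain, and entry number 3 of the one-line form is d, so s(c) = d.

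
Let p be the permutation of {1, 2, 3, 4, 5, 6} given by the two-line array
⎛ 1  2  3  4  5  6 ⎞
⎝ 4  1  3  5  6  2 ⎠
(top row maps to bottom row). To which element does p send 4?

5

The entry below 4 in the array is 5, so p(4) = 5.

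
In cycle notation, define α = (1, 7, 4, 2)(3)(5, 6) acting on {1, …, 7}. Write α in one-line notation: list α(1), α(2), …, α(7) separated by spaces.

7 1 3 2 6 5 4

Each element maps to the next entry in its cycle (wrapping to the front): 1→7, 2→1, 3→3, 4→2, 5→6, 6→5, 7→4.
Listing these in domain order gives 7 1 3 2 6 5 4.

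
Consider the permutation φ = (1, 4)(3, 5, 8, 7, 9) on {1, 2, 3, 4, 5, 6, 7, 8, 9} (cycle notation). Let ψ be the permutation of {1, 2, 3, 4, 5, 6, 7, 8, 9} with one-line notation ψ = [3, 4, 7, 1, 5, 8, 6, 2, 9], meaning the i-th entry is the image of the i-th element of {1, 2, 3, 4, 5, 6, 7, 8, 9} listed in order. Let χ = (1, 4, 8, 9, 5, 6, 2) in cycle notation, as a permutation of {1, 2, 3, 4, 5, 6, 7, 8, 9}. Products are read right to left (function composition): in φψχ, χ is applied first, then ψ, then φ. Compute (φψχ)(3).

(φψχ)(3) = φ(ψ(χ(3))). χ(3) = 3, then ψ(3) = 7, then φ(7) = 9, so the result is 9.

9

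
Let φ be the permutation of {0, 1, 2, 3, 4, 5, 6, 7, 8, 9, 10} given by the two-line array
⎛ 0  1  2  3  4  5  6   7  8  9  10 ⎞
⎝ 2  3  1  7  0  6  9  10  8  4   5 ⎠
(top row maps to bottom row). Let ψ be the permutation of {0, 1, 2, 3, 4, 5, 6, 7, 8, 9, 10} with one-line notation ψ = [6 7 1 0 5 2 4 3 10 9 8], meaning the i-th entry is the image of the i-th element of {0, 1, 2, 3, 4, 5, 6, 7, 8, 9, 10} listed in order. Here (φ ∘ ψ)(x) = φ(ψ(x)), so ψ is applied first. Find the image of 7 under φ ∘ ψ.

7

ψ(7) = 3, then φ(3) = 7; composing gives (φ ∘ ψ)(7) = 7.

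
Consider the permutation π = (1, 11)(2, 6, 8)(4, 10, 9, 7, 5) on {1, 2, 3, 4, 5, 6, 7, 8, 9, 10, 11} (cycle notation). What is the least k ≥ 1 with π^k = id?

30

The disjoint cycles have lengths 5, 3, 2, 1.
Since disjoint cycles commute, ord(π) = lcm(5, 3, 2) = 30.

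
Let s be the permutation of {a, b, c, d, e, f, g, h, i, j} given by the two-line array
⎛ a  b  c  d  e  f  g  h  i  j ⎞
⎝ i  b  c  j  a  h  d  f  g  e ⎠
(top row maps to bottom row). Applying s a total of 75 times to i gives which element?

Tracing i → g → … returns to i after 6 steps, so i lies in a 6-cycle (a, i, g, d, j, e).
Since the cycle has length 6, s^75 acts on it the same as s^3 (75 mod 6 = 3).
Stepping 3 places around the cycle: i → g → d → j.

j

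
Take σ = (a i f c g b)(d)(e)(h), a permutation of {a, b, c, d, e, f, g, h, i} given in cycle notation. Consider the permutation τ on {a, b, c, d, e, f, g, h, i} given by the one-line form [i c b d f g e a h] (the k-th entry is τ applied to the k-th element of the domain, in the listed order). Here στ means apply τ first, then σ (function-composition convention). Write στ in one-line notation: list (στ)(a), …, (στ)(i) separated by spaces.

f g a d c b e i h

Chase each element through τ then σ: a → i → f; b → c → g; c → b → a; d → d → d; e → f → c; f → g → b; g → e → e; h → a → i; i → h → h.
So στ in one-line form is f g a d c b e i h.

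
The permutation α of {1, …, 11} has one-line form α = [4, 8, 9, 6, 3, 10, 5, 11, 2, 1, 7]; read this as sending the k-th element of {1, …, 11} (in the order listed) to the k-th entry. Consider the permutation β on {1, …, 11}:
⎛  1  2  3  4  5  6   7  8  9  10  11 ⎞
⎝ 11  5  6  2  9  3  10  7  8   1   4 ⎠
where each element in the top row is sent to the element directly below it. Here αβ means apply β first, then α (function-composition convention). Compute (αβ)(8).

5

β(8) = 7, then α(7) = 5; composing gives (αβ)(8) = 5.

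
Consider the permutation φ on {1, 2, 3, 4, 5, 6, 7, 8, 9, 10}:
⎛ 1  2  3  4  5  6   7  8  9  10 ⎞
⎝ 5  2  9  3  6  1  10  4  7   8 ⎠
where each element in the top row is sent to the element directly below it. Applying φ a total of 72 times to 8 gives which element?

Tracing 8 → 4 → … returns to 8 after 6 steps, so 8 lies in a 6-cycle (3 9 7 10 8 4).
On a 6-cycle, φ^6 is the identity, so φ^72 = φ^0 there (72 ≡ 0 mod 6).
So φ^72(8) = 8.

8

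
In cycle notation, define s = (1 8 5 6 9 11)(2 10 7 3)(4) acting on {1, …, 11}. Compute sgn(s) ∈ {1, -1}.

The cycle lengths are 6, 4, 1.
A cycle is odd iff its length is even; s has 2 even-length cycles, so sgn(s) = (−1)^2 and s is even.

1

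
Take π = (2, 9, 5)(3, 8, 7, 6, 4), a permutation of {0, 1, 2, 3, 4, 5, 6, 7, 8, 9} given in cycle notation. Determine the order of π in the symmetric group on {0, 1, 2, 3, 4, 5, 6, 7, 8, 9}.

15

The cycle type of π is (5, 3, 1, 1).
The order of π is the least common multiple of its cycle lengths: lcm(5, 3) = 15.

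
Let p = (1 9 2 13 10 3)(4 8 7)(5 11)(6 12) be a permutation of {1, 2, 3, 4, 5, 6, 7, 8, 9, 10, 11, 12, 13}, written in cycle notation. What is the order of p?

6

The cycle type of p is (6, 3, 2, 2).
The order is lcm(6, 3, 2, 2) = 6.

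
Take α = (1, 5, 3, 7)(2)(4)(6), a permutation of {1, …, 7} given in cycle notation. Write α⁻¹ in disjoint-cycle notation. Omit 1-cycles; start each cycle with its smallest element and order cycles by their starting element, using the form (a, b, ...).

(1, 7, 3, 5)

Inverting a permutation written in cycle notation just reverses the order within every cycle.
After reversing and putting each cycle's least element first, α⁻¹ = (1, 7, 3, 5).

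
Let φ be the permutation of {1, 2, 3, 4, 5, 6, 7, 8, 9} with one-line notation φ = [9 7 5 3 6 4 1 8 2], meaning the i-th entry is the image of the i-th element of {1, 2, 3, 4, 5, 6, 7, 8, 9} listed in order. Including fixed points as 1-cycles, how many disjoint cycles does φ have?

3

The cycle decomposition is (1, 9, 2, 7)(3, 5, 6, 4)(8), which has 3 cycles (counting 1-cycles).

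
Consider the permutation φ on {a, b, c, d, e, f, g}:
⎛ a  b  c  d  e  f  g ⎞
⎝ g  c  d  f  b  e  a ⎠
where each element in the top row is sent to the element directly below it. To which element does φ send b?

c

The entry below b in the array is c, so φ(b) = c.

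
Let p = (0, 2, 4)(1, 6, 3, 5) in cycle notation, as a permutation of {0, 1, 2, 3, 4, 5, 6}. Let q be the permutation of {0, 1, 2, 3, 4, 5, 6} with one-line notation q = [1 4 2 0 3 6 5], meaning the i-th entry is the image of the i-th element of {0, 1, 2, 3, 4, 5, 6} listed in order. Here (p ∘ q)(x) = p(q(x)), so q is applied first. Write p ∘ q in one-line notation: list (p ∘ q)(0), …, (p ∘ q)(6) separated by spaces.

6 0 4 2 5 3 1

(p ∘ q)(x) = p(q(x)). Computing each image: p(q(0)) = p(1) = 6, p(q(1)) = p(4) = 0, p(q(2)) = p(2) = 4, p(q(3)) = p(0) = 2, p(q(4)) = p(3) = 5, p(q(5)) = p(6) = 3, p(q(6)) = p(5) = 1.
Hence p ∘ q = [6 0 4 2 5 3 1].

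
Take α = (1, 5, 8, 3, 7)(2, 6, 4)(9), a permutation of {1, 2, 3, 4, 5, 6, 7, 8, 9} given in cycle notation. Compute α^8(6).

2

6 lies in the 3-cycle (2, 6, 4).
Since the cycle has length 3, α^8 acts on it the same as α^2 (8 mod 3 = 2).
Stepping 2 places around the cycle: 6 → 4 → 2.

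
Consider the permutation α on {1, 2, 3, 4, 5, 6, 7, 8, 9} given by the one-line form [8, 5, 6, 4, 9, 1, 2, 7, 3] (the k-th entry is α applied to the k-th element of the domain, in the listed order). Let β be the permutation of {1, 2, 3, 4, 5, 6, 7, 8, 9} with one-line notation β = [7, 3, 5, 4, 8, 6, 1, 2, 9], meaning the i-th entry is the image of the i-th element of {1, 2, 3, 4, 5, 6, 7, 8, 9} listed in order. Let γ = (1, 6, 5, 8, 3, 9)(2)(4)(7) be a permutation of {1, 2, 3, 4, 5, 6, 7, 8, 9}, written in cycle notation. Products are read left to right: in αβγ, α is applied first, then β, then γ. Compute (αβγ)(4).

4

Chase 4: α(4) = 4; β(4) = 4; γ(4) = 4. Hence (αβγ)(4) = 4.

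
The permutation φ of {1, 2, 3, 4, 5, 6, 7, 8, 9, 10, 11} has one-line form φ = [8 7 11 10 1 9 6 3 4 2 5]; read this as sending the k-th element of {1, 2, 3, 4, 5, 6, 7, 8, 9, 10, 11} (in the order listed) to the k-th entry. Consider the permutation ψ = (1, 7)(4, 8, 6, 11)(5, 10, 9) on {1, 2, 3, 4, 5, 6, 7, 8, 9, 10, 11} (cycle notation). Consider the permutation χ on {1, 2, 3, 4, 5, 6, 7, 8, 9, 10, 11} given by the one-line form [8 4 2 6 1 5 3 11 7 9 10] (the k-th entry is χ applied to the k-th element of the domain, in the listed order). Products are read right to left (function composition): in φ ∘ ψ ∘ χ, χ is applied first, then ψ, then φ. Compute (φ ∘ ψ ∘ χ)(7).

(φ ∘ ψ ∘ χ)(7) = φ(ψ(χ(7))). χ(7) = 3, then ψ(3) = 3, then φ(3) = 11, so the result is 11.

11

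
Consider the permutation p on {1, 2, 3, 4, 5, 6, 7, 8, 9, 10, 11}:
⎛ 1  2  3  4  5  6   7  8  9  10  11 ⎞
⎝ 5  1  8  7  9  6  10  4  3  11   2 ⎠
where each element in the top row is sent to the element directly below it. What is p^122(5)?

Tracing 5 → 9 → … returns to 5 after 10 steps, so 5 lies in a 10-cycle (1 5 9 3 8 4 7 10 11 2).
Since the cycle has length 10, p^122 acts on it the same as p^2 (122 mod 10 = 2).
Stepping 2 places around the cycle: 5 → 9 → 3.

3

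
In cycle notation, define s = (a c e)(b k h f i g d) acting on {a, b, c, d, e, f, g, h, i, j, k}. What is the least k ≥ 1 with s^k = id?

The cycle type of s is (7, 3, 1).
Since disjoint cycles commute, ord(s) = lcm(7, 3) = 21.

21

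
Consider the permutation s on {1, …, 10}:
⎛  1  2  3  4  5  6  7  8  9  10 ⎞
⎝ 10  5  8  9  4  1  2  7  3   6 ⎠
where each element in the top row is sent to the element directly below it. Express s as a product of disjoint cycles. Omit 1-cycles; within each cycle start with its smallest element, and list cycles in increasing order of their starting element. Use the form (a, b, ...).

Start at 1 and follow images: 1 → 10 → 6 → 1, giving the cycle (1, 10, 6).
Continuing from each remaining unvisited element yields (1, 10, 6)(2, 5, 4, 9, 3, 8, 7).

(1, 10, 6)(2, 5, 4, 9, 3, 8, 7)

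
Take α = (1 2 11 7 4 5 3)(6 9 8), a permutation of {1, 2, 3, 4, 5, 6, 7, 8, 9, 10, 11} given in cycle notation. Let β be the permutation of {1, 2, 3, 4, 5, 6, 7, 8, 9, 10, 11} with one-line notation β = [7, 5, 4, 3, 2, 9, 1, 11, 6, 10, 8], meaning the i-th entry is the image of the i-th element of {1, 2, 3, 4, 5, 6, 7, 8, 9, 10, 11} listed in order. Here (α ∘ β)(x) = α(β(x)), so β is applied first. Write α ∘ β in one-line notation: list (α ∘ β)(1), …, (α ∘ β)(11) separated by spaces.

4 3 5 1 11 8 2 7 9 10 6

(α ∘ β)(x) = α(β(x)). Computing each image: α(β(1)) = α(7) = 4, α(β(2)) = α(5) = 3, α(β(3)) = α(4) = 5, α(β(4)) = α(3) = 1, α(β(5)) = α(2) = 11, α(β(6)) = α(9) = 8, α(β(7)) = α(1) = 2, α(β(8)) = α(11) = 7, α(β(9)) = α(6) = 9, α(β(10)) = α(10) = 10, α(β(11)) = α(8) = 6.
Hence α ∘ β = [4 3 5 1 11 8 2 7 9 10 6].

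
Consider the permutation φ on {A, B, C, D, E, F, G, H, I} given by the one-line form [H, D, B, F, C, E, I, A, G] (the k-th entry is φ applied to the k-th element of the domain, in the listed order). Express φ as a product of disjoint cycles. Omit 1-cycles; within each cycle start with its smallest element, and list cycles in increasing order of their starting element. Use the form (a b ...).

From A: A → H → A, closing the cycle (A H).
Repeating from the next unused element and collecting all non-trivial cycles gives (A H)(B D F E C)(G I).

(A H)(B D F E C)(G I)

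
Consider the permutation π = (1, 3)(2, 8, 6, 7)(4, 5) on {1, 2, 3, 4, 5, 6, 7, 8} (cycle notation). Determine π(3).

1

Within (1, 3), 3 ↦ 1.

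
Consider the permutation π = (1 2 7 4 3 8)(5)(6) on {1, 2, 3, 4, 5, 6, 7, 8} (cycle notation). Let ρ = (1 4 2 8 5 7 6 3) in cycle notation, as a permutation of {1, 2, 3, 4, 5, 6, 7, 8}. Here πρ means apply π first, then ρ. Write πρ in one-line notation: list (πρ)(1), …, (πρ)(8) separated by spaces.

(πρ)(x) = ρ(π(x)). Computing each image: ρ(π(1)) = ρ(2) = 8, ρ(π(2)) = ρ(7) = 6, ρ(π(3)) = ρ(8) = 5, ρ(π(4)) = ρ(3) = 1, ρ(π(5)) = ρ(5) = 7, ρ(π(6)) = ρ(6) = 3, ρ(π(7)) = ρ(4) = 2, ρ(π(8)) = ρ(1) = 4.
Hence πρ = [8 6 5 1 7 3 2 4].

8 6 5 1 7 3 2 4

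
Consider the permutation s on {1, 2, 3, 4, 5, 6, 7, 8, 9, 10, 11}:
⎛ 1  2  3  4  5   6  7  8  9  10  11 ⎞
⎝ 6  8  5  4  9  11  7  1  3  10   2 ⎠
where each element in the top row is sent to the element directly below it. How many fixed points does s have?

3

The fixed points (elements with s(x) = x) are {4, 7, 10}, so there are 3.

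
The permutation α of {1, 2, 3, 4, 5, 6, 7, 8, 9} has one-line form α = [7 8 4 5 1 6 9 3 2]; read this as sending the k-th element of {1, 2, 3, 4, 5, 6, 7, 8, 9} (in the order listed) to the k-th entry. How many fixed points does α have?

The fixed points (elements with α(x) = x) are {6}, so there is 1.

1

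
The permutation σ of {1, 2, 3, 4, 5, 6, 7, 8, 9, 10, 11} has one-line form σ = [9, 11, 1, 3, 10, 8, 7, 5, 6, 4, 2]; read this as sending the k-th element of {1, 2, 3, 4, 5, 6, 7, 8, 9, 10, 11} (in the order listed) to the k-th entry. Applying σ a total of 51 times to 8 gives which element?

4

Tracing 8 → 5 → … returns to 8 after 8 steps, so 8 lies in an 8-cycle (1 9 6 8 5 10 4 3).
Since the cycle has length 8, σ^51 acts on it the same as σ^3 (51 mod 8 = 3).
Stepping 3 places around the cycle: 8 → 5 → 10 → 4.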